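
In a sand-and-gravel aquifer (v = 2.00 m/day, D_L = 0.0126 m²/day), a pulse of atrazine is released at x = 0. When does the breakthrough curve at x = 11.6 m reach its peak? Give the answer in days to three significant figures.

For the 1D instantaneous-source solution, setting ∂C/∂t = 0 at fixed x gives v²t² + 2Dt − x² = 0, so t = (√(D² + v²x²) − D)/v².
√(D² + v²x²) = √(0.0126² + 2.00² × 11.6²) = 23.20; v² = 4.
t = (23.20 − 0.0126)/4 = 5.80 days (vs. the pure-advection estimate x/v = 5.80 d).

5.80 days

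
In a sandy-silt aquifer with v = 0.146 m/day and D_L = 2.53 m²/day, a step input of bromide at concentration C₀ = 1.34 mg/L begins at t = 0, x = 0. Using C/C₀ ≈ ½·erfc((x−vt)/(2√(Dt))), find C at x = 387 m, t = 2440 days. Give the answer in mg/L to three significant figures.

0.524 mg/L

For a continuous step input, C/C₀ ≈ ½·erfc((x−vt)/(2√(Dt))).
vt = 0.146 × 2440 = 356.24 m and 2√(Dt) = 2√(2.53 × 2440) = 157.1 m.
Argument (x−vt)/(2√(Dt)) = (387 − 356.24)/157.1 = 0.1958; ½·erfc(0.1958) = 0.3909.
C = 1.34 × 0.3909 = 0.524 mg/L.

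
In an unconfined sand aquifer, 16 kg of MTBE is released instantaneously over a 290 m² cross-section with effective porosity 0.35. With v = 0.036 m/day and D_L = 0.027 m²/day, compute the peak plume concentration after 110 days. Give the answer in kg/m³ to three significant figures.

The peak of an instantaneous 1D plume sits at x = vt; there the Gaussian factor is 1 and C_max = M/(n_e·A·√(4πDt)), where n_e·A is the pore area the mass is dissolved in.
√(4πDt) = √(4π × 0.027 × 110) = 6.109 m, so C_max = 16/(0.35 × 290 × 6.109) = 0.0258 kg/m³.

0.0258 kg/m³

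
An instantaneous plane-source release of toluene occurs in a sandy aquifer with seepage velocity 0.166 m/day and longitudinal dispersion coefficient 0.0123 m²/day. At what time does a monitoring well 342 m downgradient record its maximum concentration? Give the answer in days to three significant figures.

2060 days

For the 1D instantaneous-source solution, setting ∂C/∂t = 0 at fixed x gives v²t² + 2Dt − x² = 0, so t = (√(D² + v²x²) − D)/v².
√(D² + v²x²) = √(0.0123² + 0.166² × 342²) = 56.77; v² = 0.027556.
t = (56.77 − 0.0123)/0.027556 = 2060 days (vs. the pure-advection estimate x/v = 2060 d).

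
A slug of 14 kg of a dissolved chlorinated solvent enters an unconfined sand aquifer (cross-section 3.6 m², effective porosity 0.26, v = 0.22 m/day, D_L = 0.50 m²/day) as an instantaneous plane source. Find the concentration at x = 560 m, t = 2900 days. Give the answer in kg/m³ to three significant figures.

For an instantaneous plane source, C(x,t) = M/(n_e·A·√(4πDt)) · exp(−(x−vt)²/(4Dt)), with n_e·A the pore (flow) area.
Plume center vt = 0.22 × 2900 = 638 m, so the well at 560 m is 78 m upgradient of the peak.
√(4πDt) = 135.0 m, giving peak height M/(n_e·A·√(4πDt)) = 14/(0.26 × 3.6 × 135.0) = 0.1108 kg/m³.
(x−vt)²/(4Dt) = (-78)²/(4 × 0.50 × 2900) = 1.049; exp(−1.049) = 0.3503.
C = 0.1108 × 0.3503 = 0.0388 kg/m³.

0.0388 kg/m³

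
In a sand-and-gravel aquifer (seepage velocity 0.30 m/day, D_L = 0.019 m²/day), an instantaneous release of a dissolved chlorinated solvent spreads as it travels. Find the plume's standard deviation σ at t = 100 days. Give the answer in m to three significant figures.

Dispersive spreading gives a Gaussian with σ² = 2Dt; advection only shifts the center.
σ = √(2 × 0.019 × 100) = 1.95 m.

1.95 m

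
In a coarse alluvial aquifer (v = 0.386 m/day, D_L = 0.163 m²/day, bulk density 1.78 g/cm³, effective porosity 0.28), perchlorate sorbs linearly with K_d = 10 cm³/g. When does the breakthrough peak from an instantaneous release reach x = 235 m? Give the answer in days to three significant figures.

Retardation factor R = 1 + ρ_b·K_d/n = 1 + 1.78 × 10/0.28 = 64.57.
Sorption retards both mechanisms: v_R = v/R = 0.005978 m/day, D_R = D/R = 0.002524 m²/day.
Peak time from v_R²t² + 2D_R t − x² = 0: t = (√(D_R² + v_R²x²) − D_R)/v_R².
√(D_R² + v_R²x²) = √(0.002524² + 0.005978² × 235²) = 1.405; v_R² = 3.574e-05.
t = (1.405 − 0.002524)/3.574e-05 = 39200 days.

39200 days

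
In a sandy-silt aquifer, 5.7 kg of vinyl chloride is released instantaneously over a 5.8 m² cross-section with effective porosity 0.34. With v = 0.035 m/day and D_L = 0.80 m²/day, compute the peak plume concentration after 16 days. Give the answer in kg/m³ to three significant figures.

The peak of an instantaneous 1D plume sits at x = vt; there the Gaussian factor is 1 and C_max = M/(n_e·A·√(4πDt)), where n_e·A is the pore area the mass is dissolved in.
√(4πDt) = √(4π × 0.80 × 16) = 12.68 m, so C_max = 5.7/(0.34 × 5.8 × 12.68) = 0.228 kg/m³.

0.228 kg/m³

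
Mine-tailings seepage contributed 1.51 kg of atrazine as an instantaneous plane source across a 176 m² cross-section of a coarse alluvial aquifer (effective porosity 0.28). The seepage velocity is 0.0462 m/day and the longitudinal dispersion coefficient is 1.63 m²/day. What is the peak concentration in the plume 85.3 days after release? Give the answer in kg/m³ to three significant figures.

0.000733 kg/m³

The peak of an instantaneous 1D plume sits at x = vt; there the Gaussian factor is 1 and C_max = M/(n_e·A·√(4πDt)), where n_e·A is the pore area the mass is dissolved in.
√(4πDt) = √(4π × 1.63 × 85.3) = 41.80 m, so C_max = 1.51/(0.28 × 176 × 41.80) = 0.000733 kg/m³.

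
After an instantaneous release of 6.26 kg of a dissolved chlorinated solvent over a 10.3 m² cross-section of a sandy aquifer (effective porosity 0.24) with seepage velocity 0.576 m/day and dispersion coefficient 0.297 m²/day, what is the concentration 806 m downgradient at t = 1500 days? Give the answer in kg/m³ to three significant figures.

For an instantaneous plane source, C(x,t) = M/(n_e·A·√(4πDt)) · exp(−(x−vt)²/(4Dt)), with n_e·A the pore (flow) area.
Plume center vt = 0.576 × 1500 = 864 m, so the well at 806 m is 58 m upgradient of the peak.
√(4πDt) = 74.82 m, giving peak height M/(n_e·A·√(4πDt)) = 6.26/(0.24 × 10.3 × 74.82) = 0.03385 kg/m³.
(x−vt)²/(4Dt) = (-58)²/(4 × 0.297 × 1500) = 1.888; exp(−1.888) = 0.1514.
C = 0.03385 × 0.1514 = 0.00512 kg/m³.

0.00512 kg/m³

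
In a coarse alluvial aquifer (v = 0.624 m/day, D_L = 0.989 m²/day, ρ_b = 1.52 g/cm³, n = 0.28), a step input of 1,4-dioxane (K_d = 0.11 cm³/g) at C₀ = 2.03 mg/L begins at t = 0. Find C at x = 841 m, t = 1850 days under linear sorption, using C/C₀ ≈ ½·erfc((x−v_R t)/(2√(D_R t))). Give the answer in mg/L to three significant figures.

Retardation factor R = 1 + ρ_b·K_d/n = 1 + 1.52 × 0.11/0.28 = 1.597.
Sorption retards both mechanisms: v_R = v/R = 0.3907 m/day, D_R = D/R = 0.6193 m²/day.
v_R·t = 0.3907 × 1850 = 722.795 m; 2√(D_R t) = 67.70 m; argument = (841 − 722.795)/67.70 = 1.746.
C = C₀ × ½·erfc(1.746) = 2.03 × 0.006770 = 0.0137 mg/L.

0.0137 mg/L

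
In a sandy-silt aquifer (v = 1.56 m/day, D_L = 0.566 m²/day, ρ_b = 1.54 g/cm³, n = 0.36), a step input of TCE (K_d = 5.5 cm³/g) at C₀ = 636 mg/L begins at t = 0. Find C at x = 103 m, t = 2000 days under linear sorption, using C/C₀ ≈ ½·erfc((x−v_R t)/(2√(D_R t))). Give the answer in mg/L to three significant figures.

632 mg/L

Retardation factor R = 1 + ρ_b·K_d/n = 1 + 1.54 × 5.5/0.36 = 24.53.
Sorption retards both mechanisms: v_R = v/R = 0.06360 m/day, D_R = D/R = 0.02307 m²/day.
v_R·t = 0.06360 × 2000 = 127.2 m; 2√(D_R t) = 13.59 m; argument = (103 − 127.2)/13.59 = -1.781.
C = C₀ × ½·erfc(-1.781) = 636 × 0.9941 = 632 mg/L.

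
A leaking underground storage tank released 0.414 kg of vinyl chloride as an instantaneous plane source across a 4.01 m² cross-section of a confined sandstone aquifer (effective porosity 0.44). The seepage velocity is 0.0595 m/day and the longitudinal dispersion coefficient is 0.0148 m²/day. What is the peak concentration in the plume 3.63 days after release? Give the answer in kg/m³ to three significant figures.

The peak of an instantaneous 1D plume sits at x = vt; there the Gaussian factor is 1 and C_max = M/(n_e·A·√(4πDt)), where n_e·A is the pore area the mass is dissolved in.
√(4πDt) = √(4π × 0.0148 × 3.63) = 0.8217 m, so C_max = 0.414/(0.44 × 4.01 × 0.8217) = 0.286 kg/m³.

0.286 kg/m³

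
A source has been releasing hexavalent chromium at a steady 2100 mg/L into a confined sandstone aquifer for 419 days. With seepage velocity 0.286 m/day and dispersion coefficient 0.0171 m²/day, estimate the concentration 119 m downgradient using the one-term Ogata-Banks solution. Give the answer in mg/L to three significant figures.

1230 mg/L

For a continuous step input, C/C₀ ≈ ½·erfc((x−vt)/(2√(Dt))).
vt = 0.286 × 419 = 119.834 m and 2√(Dt) = 2√(0.0171 × 419) = 5.353 m.
Argument (x−vt)/(2√(Dt)) = (119 − 119.834)/5.353 = -0.1558; ½·erfc(-0.1558) = 0.5872.
C = 2100 × 0.5872 = 1230 mg/L.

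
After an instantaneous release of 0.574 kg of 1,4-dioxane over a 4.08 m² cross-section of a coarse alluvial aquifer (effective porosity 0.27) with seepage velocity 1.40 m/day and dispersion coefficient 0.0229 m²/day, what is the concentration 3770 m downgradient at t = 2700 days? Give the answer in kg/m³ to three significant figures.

For an instantaneous plane source, C(x,t) = M/(n_e·A·√(4πDt)) · exp(−(x−vt)²/(4Dt)), with n_e·A the pore (flow) area.
Plume center vt = 1.40 × 2700 = 3780 m, so the well at 3770 m is 10 m upgradient of the peak.
√(4πDt) = 27.87 m, giving peak height M/(n_e·A·√(4πDt)) = 0.574/(0.27 × 4.08 × 27.87) = 0.01870 kg/m³.
(x−vt)²/(4Dt) = (-10)²/(4 × 0.0229 × 2700) = 0.4043; exp(−0.4043) = 0.6674.
C = 0.01870 × 0.6674 = 0.0125 kg/m³.

0.0125 kg/m³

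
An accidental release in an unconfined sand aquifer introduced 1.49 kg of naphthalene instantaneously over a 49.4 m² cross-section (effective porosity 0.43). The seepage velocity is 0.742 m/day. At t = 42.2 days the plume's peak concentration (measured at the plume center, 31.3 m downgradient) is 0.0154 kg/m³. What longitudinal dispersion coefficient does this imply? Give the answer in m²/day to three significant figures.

At the plume center C_max = M/(n_e·A·√(4πDt)), so D = M²/(4πt·(n_e·A·C_max)²).
n_e·A·C_max = 0.43 × 49.4 × 0.0154 = 0.3271 kg/m.
D = 1.49²/(4π × 42.2 × 0.3271²) = 0.0391 m²/day.

0.0391 m²/day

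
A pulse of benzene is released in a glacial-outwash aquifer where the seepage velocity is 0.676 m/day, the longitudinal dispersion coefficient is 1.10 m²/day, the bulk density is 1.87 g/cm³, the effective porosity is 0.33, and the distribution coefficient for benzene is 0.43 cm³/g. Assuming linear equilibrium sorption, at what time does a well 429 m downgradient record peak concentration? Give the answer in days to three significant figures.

2170 days

Retardation factor R = 1 + ρ_b·K_d/n = 1 + 1.87 × 0.43/0.33 = 3.437.
Sorption retards both mechanisms: v_R = v/R = 0.1967 m/day, D_R = D/R = 0.3200 m²/day.
Peak time from v_R²t² + 2D_R t − x² = 0: t = (√(D_R² + v_R²x²) − D_R)/v_R².
√(D_R² + v_R²x²) = √(0.3200² + 0.1967² × 429²) = 84.38; v_R² = 0.03869.
t = (84.38 − 0.3200)/0.03869 = 2170 days.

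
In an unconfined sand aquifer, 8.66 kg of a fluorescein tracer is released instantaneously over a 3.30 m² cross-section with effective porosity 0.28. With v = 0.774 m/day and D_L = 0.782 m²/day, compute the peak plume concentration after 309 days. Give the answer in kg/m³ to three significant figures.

0.170 kg/m³

The peak of an instantaneous 1D plume sits at x = vt; there the Gaussian factor is 1 and C_max = M/(n_e·A·√(4πDt)), where n_e·A is the pore area the mass is dissolved in.
√(4πDt) = √(4π × 0.782 × 309) = 55.10 m, so C_max = 8.66/(0.28 × 3.30 × 55.10) = 0.170 kg/m³.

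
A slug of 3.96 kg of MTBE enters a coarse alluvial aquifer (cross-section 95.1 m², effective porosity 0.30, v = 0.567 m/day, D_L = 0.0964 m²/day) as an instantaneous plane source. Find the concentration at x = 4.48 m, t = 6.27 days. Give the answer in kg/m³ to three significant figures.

For an instantaneous plane source, C(x,t) = M/(n_e·A·√(4πDt)) · exp(−(x−vt)²/(4Dt)), with n_e·A the pore (flow) area.
Plume center vt = 0.567 × 6.27 = 3.55509 m, so the well at 4.48 m is 0.92491 m downgradient of the peak.
√(4πDt) = 2.756 m, giving peak height M/(n_e·A·√(4πDt)) = 3.96/(0.30 × 95.1 × 2.756) = 0.05036 kg/m³.
(x−vt)²/(4Dt) = (0.92491)²/(4 × 0.0964 × 6.27) = 0.3538; exp(−0.3538) = 0.7020.
C = 0.05036 × 0.7020 = 0.0354 kg/m³.

0.0354 kg/m³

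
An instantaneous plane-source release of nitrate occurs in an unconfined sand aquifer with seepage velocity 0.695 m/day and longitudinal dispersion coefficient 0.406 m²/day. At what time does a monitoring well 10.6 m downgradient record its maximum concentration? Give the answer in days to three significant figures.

For the 1D instantaneous-source solution, setting ∂C/∂t = 0 at fixed x gives v²t² + 2Dt − x² = 0, so t = (√(D² + v²x²) − D)/v².
√(D² + v²x²) = √(0.406² + 0.695² × 10.6²) = 7.378; v² = 0.483025.
t = (7.378 − 0.406)/0.483025 = 14.4 days (vs. the pure-advection estimate x/v = 15.3 d).

14.4 days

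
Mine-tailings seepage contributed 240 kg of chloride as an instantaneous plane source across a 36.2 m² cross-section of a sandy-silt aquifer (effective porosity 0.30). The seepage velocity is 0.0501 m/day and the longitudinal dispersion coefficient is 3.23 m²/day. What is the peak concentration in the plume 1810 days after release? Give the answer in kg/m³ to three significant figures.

0.0815 kg/m³

The peak of an instantaneous 1D plume sits at x = vt; there the Gaussian factor is 1 and C_max = M/(n_e·A·√(4πDt)), where n_e·A is the pore area the mass is dissolved in.
√(4πDt) = √(4π × 3.23 × 1810) = 271.0 m, so C_max = 240/(0.30 × 36.2 × 271.0) = 0.0815 kg/m³.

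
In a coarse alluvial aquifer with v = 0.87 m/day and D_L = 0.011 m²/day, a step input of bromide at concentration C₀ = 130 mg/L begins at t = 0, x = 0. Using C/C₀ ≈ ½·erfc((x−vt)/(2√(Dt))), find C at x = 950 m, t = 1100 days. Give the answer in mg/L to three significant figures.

For a continuous step input, C/C₀ ≈ ½·erfc((x−vt)/(2√(Dt))).
vt = 0.87 × 1100 = 957 m and 2√(Dt) = 2√(0.011 × 1100) = 6.957 m.
Argument (x−vt)/(2√(Dt)) = (950 − 957)/6.957 = -1.006; ½·erfc(-1.006) = 0.9226.
C = 130 × 0.9226 = 120 mg/L.

120 mg/L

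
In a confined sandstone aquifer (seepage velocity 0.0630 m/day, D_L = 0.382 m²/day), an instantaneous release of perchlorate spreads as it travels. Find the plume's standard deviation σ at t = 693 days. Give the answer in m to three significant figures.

Dispersive spreading gives a Gaussian with σ² = 2Dt; advection only shifts the center.
σ = √(2 × 0.382 × 693) = 23.0 m.

23.0 m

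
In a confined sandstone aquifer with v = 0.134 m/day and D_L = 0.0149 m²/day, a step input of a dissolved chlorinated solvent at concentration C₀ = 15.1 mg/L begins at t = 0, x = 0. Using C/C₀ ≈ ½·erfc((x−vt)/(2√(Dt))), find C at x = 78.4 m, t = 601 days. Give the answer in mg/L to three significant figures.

For a continuous step input, C/C₀ ≈ ½·erfc((x−vt)/(2√(Dt))).
vt = 0.134 × 601 = 80.534 m and 2√(Dt) = 2√(0.0149 × 601) = 5.985 m.
Argument (x−vt)/(2√(Dt)) = (78.4 − 80.534)/5.985 = -0.3566; ½·erfc(-0.3566) = 0.6930.
C = 15.1 × 0.6930 = 10.5 mg/L.

10.5 mg/L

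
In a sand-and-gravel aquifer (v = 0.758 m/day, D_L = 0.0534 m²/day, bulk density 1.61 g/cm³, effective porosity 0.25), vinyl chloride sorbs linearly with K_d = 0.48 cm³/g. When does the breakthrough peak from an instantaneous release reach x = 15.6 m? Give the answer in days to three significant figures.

83.8 days

Retardation factor R = 1 + ρ_b·K_d/n = 1 + 1.61 × 0.48/0.25 = 4.091.
Sorption retards both mechanisms: v_R = v/R = 0.1853 m/day, D_R = D/R = 0.01305 m²/day.
Peak time from v_R²t² + 2D_R t − x² = 0: t = (√(D_R² + v_R²x²) − D_R)/v_R².
√(D_R² + v_R²x²) = √(0.01305² + 0.1853² × 15.6²) = 2.891; v_R² = 0.03434.
t = (2.891 − 0.01305)/0.03434 = 83.8 days.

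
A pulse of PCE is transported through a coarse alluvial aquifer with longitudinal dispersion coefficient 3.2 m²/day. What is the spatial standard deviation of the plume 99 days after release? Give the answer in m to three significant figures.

25.2 m

Dispersive spreading gives a Gaussian with σ² = 2Dt; advection only shifts the center.
σ = √(2 × 3.2 × 99) = 25.2 m.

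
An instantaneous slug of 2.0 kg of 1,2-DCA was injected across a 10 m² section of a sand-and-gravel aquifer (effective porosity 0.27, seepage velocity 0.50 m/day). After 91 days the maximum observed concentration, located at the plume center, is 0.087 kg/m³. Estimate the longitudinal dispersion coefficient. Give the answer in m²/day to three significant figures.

0.0634 m²/day

At the plume center C_max = M/(n_e·A·√(4πDt)), so D = M²/(4πt·(n_e·A·C_max)²).
n_e·A·C_max = 0.27 × 10 × 0.087 = 0.2349 kg/m.
D = 2.0²/(4π × 91 × 0.2349²) = 0.0634 m²/day.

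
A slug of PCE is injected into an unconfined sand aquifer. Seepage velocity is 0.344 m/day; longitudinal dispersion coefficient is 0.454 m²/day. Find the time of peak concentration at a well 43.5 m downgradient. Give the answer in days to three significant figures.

123 days

For the 1D instantaneous-source solution, setting ∂C/∂t = 0 at fixed x gives v²t² + 2Dt − x² = 0, so t = (√(D² + v²x²) − D)/v².
√(D² + v²x²) = √(0.454² + 0.344² × 43.5²) = 14.97; v² = 0.118336.
t = (14.97 − 0.454)/0.118336 = 123 days (vs. the pure-advection estimate x/v = 126 d).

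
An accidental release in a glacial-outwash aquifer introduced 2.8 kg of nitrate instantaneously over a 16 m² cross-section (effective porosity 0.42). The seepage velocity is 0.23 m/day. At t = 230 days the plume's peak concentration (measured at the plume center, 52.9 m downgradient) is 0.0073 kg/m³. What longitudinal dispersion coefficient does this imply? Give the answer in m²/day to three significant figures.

At the plume center C_max = M/(n_e·A·√(4πDt)), so D = M²/(4πt·(n_e·A·C_max)²).
n_e·A·C_max = 0.42 × 16 × 0.0073 = 0.04906 kg/m.
D = 2.8²/(4π × 230 × 0.04906²) = 1.13 m²/day.

1.13 m²/day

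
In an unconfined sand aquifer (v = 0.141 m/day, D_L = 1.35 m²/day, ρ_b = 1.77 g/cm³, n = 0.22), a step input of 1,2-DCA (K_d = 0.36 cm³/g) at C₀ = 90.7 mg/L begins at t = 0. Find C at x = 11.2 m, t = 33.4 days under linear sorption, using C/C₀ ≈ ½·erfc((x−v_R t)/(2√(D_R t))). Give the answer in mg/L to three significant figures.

1.72 mg/L

Retardation factor R = 1 + ρ_b·K_d/n = 1 + 1.77 × 0.36/0.22 = 3.896.
Sorption retards both mechanisms: v_R = v/R = 0.03619 m/day, D_R = D/R = 0.3465 m²/day.
v_R·t = 0.03619 × 33.4 = 1.208746 m; 2√(D_R t) = 6.804 m; argument = (11.2 − 1.208746)/6.804 = 1.468.
C = C₀ × ½·erfc(1.468) = 90.7 × 0.01894 = 1.72 mg/L.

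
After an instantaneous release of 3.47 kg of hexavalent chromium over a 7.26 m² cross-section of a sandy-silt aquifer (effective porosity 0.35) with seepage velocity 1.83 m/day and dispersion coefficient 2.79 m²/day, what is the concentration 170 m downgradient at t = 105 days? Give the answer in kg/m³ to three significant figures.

0.0148 kg/m³

For an instantaneous plane source, C(x,t) = M/(n_e·A·√(4πDt)) · exp(−(x−vt)²/(4Dt)), with n_e·A the pore (flow) area.
Plume center vt = 1.83 × 105 = 192.15 m, so the well at 170 m is 22.15 m upgradient of the peak.
√(4πDt) = 60.67 m, giving peak height M/(n_e·A·√(4πDt)) = 3.47/(0.35 × 7.26 × 60.67) = 0.02251 kg/m³.
(x−vt)²/(4Dt) = (-22.15)²/(4 × 2.79 × 105) = 0.4187; exp(−0.4187) = 0.6579.
C = 0.02251 × 0.6579 = 0.0148 kg/m³.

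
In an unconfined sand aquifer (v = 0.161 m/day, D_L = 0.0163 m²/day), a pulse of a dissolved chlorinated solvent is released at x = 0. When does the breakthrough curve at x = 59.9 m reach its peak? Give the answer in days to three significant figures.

371 days

For the 1D instantaneous-source solution, setting ∂C/∂t = 0 at fixed x gives v²t² + 2Dt − x² = 0, so t = (√(D² + v²x²) − D)/v².
√(D² + v²x²) = √(0.0163² + 0.161² × 59.9²) = 9.644; v² = 0.025921.
t = (9.644 − 0.0163)/0.025921 = 371 days (vs. the pure-advection estimate x/v = 372 d).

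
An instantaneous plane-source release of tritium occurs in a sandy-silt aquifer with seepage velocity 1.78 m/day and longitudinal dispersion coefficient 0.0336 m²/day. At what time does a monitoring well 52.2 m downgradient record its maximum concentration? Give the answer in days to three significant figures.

29.3 days

For the 1D instantaneous-source solution, setting ∂C/∂t = 0 at fixed x gives v²t² + 2Dt − x² = 0, so t = (√(D² + v²x²) − D)/v².
√(D² + v²x²) = √(0.0336² + 1.78² × 52.2²) = 92.92; v² = 3.1684.
t = (92.92 − 0.0336)/3.1684 = 29.3 days (vs. the pure-advection estimate x/v = 29.3 d).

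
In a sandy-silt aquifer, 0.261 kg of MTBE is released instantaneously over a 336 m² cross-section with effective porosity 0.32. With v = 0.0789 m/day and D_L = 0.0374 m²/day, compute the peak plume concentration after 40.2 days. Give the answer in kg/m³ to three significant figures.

0.000558 kg/m³

The peak of an instantaneous 1D plume sits at x = vt; there the Gaussian factor is 1 and C_max = M/(n_e·A·√(4πDt)), where n_e·A is the pore area the mass is dissolved in.
√(4πDt) = √(4π × 0.0374 × 40.2) = 4.347 m, so C_max = 0.261/(0.32 × 336 × 4.347) = 0.000558 kg/m³.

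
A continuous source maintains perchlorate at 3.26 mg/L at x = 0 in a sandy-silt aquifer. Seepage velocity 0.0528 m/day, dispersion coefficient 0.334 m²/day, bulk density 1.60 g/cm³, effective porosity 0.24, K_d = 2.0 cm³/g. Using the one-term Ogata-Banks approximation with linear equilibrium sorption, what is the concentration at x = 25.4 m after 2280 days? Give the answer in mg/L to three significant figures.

Retardation factor R = 1 + ρ_b·K_d/n = 1 + 1.60 × 2.0/0.24 = 14.33.
Sorption retards both mechanisms: v_R = v/R = 0.003685 m/day, D_R = D/R = 0.02331 m²/day.
v_R·t = 0.003685 × 2280 = 8.4018 m; 2√(D_R t) = 14.58 m; argument = (25.4 − 8.4018)/14.58 = 1.166.
C = C₀ × ½·erfc(1.166) = 3.26 × 0.04958 = 0.162 mg/L.

0.162 mg/L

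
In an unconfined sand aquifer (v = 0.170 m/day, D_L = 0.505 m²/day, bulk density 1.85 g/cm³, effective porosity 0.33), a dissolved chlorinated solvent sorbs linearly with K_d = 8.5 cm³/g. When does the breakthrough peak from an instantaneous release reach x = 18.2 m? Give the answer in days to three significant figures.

Retardation factor R = 1 + ρ_b·K_d/n = 1 + 1.85 × 8.5/0.33 = 48.65.
Sorption retards both mechanisms: v_R = v/R = 0.003494 m/day, D_R = D/R = 0.01038 m²/day.
Peak time from v_R²t² + 2D_R t − x² = 0: t = (√(D_R² + v_R²x²) − D_R)/v_R².
√(D_R² + v_R²x²) = √(0.01038² + 0.003494² × 18.2²) = 0.06443; v_R² = 1.221e-05.
t = (0.06443 − 0.01038)/1.221e-05 = 4430 days.

4430 days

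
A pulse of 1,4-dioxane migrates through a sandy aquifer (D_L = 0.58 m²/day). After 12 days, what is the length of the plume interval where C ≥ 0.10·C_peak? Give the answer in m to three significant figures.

The plume is Gaussian with σ = √(2Dt) = √(2 × 0.58 × 12) = 3.731 m.
C/C_peak = exp(−Δx²/(2σ²)) = 0.10 ⇒ Δx = σ·√(−2 ln 0.10) = 3.731 × 2.146 = 8.007 m.
Width = 2Δx = 16.0 m.

16.0 m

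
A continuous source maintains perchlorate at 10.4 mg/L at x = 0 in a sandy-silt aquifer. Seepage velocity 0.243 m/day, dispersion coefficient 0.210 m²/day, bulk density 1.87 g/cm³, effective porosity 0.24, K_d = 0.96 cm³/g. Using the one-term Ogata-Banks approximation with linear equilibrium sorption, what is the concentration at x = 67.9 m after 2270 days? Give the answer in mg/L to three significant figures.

4.10 mg/L

Retardation factor R = 1 + ρ_b·K_d/n = 1 + 1.87 × 0.96/0.24 = 8.480.
Sorption retards both mechanisms: v_R = v/R = 0.02866 m/day, D_R = D/R = 0.02476 m²/day.
v_R·t = 0.02866 × 2270 = 65.0582 m; 2√(D_R t) = 14.99 m; argument = (67.9 − 65.0582)/14.99 = 0.1896.
C = C₀ × ½·erfc(0.1896) = 10.4 × 0.3943 = 4.10 mg/L.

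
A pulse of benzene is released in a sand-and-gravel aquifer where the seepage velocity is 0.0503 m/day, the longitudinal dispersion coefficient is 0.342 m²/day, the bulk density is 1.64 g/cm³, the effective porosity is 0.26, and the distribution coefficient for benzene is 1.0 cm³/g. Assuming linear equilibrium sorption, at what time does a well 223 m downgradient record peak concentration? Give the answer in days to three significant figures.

Retardation factor R = 1 + ρ_b·K_d/n = 1 + 1.64 × 1.0/0.26 = 7.308.
Sorption retards both mechanisms: v_R = v/R = 0.006883 m/day, D_R = D/R = 0.04680 m²/day.
Peak time from v_R²t² + 2D_R t − x² = 0: t = (√(D_R² + v_R²x²) − D_R)/v_R².
√(D_R² + v_R²x²) = √(0.04680² + 0.006883² × 223²) = 1.536; v_R² = 4.738e-05.
t = (1.536 − 0.04680)/4.738e-05 = 31400 days.

31400 days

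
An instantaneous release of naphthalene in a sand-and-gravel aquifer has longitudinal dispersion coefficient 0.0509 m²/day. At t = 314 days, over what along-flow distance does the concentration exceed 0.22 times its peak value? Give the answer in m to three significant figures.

19.7 m

The plume is Gaussian with σ = √(2Dt) = √(2 × 0.0509 × 314) = 5.654 m.
C/C_peak = exp(−Δx²/(2σ²)) = 0.22 ⇒ Δx = σ·√(−2 ln 0.22) = 5.654 × 1.740 = 9.838 m.
Width = 2Δx = 19.7 m.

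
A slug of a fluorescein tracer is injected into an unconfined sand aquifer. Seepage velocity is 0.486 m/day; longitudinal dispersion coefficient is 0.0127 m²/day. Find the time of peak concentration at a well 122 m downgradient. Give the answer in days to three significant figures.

For the 1D instantaneous-source solution, setting ∂C/∂t = 0 at fixed x gives v²t² + 2Dt − x² = 0, so t = (√(D² + v²x²) − D)/v².
√(D² + v²x²) = √(0.0127² + 0.486² × 122²) = 59.29; v² = 0.236196.
t = (59.29 − 0.0127)/0.236196 = 251 days (vs. the pure-advection estimate x/v = 251 d).

251 days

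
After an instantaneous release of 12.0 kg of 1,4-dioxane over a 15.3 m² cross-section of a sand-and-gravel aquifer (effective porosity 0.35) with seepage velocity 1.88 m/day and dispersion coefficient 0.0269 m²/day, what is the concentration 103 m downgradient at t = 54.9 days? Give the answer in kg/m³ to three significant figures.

For an instantaneous plane source, C(x,t) = M/(n_e·A·√(4πDt)) · exp(−(x−vt)²/(4Dt)), with n_e·A the pore (flow) area.
Plume center vt = 1.88 × 54.9 = 103.212 m, so the well at 103 m is 0.212 m upgradient of the peak.
√(4πDt) = 4.308 m, giving peak height M/(n_e·A·√(4πDt)) = 12.0/(0.35 × 15.3 × 4.308) = 0.5202 kg/m³.
(x−vt)²/(4Dt) = (-0.212)²/(4 × 0.0269 × 54.9) = 0.007608; exp(−0.007608) = 0.9924.
C = 0.5202 × 0.9924 = 0.516 kg/m³.

0.516 kg/m³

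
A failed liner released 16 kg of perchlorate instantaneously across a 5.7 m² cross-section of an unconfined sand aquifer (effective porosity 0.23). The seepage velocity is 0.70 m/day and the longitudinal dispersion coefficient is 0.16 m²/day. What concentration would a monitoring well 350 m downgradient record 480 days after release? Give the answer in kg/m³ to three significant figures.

0.208 kg/m³

For an instantaneous plane source, C(x,t) = M/(n_e·A·√(4πDt)) · exp(−(x−vt)²/(4Dt)), with n_e·A the pore (flow) area.
Plume center vt = 0.70 × 480 = 336 m, so the well at 350 m is 14 m downgradient of the peak.
√(4πDt) = 31.07 m, giving peak height M/(n_e·A·√(4πDt)) = 16/(0.23 × 5.7 × 31.07) = 0.3928 kg/m³.
(x−vt)²/(4Dt) = (14)²/(4 × 0.16 × 480) = 0.6380; exp(−0.6380) = 0.5283.
C = 0.3928 × 0.5283 = 0.208 kg/m³.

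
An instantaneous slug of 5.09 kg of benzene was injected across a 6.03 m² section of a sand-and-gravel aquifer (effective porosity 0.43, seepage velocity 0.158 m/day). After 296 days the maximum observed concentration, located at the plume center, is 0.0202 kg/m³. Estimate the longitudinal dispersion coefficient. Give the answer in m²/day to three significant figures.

2.54 m²/day

At the plume center C_max = M/(n_e·A·√(4πDt)), so D = M²/(4πt·(n_e·A·C_max)²).
n_e·A·C_max = 0.43 × 6.03 × 0.0202 = 0.05238 kg/m.
D = 5.09²/(4π × 296 × 0.05238²) = 2.54 m²/day.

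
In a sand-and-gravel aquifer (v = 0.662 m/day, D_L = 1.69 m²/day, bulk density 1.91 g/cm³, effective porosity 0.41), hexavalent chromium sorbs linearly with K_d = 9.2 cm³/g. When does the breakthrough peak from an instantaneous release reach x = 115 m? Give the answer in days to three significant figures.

Retardation factor R = 1 + ρ_b·K_d/n = 1 + 1.91 × 9.2/0.41 = 43.86.
Sorption retards both mechanisms: v_R = v/R = 0.01509 m/day, D_R = D/R = 0.03853 m²/day.
Peak time from v_R²t² + 2D_R t − x² = 0: t = (√(D_R² + v_R²x²) − D_R)/v_R².
√(D_R² + v_R²x²) = √(0.03853² + 0.01509² × 115²) = 1.736; v_R² = 0.0002277.
t = (1.736 − 0.03853)/0.0002277 = 7450 days.

7450 days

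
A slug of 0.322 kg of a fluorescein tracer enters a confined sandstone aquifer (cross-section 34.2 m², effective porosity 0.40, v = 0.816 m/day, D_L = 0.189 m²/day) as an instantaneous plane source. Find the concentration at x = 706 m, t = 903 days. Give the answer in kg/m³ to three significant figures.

0.000126 kg/m³

For an instantaneous plane source, C(x,t) = M/(n_e·A·√(4πDt)) · exp(−(x−vt)²/(4Dt)), with n_e·A the pore (flow) area.
Plume center vt = 0.816 × 903 = 736.848 m, so the well at 706 m is 30.848 m upgradient of the peak.
√(4πDt) = 46.31 m, giving peak height M/(n_e·A·√(4πDt)) = 0.322/(0.40 × 34.2 × 46.31) = 0.0005083 kg/m³.
(x−vt)²/(4Dt) = (-30.848)²/(4 × 0.189 × 903) = 1.394; exp(−1.394) = 0.2481.
C = 0.0005083 × 0.2481 = 0.000126 kg/m³.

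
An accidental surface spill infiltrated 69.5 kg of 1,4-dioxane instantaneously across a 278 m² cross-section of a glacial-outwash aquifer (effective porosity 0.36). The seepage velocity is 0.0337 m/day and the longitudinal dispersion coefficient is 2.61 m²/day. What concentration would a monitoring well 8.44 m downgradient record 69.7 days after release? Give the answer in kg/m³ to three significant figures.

0.0138 kg/m³

For an instantaneous plane source, C(x,t) = M/(n_e·A·√(4πDt)) · exp(−(x−vt)²/(4Dt)), with n_e·A the pore (flow) area.
Plume center vt = 0.0337 × 69.7 = 2.34889 m, so the well at 8.44 m is 6.09111 m downgradient of the peak.
√(4πDt) = 47.81 m, giving peak height M/(n_e·A·√(4πDt)) = 69.5/(0.36 × 278 × 47.81) = 0.01453 kg/m³.
(x−vt)²/(4Dt) = (6.09111)²/(4 × 2.61 × 69.7) = 0.05099; exp(−0.05099) = 0.9503.
C = 0.01453 × 0.9503 = 0.0138 kg/m³.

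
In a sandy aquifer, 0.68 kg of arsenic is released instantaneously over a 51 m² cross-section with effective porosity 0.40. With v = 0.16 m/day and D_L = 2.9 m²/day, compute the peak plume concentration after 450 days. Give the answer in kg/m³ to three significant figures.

0.000260 kg/m³

The peak of an instantaneous 1D plume sits at x = vt; there the Gaussian factor is 1 and C_max = M/(n_e·A·√(4πDt)), where n_e·A is the pore area the mass is dissolved in.
√(4πDt) = √(4π × 2.9 × 450) = 128.1 m, so C_max = 0.68/(0.40 × 51 × 128.1) = 0.000260 kg/m³.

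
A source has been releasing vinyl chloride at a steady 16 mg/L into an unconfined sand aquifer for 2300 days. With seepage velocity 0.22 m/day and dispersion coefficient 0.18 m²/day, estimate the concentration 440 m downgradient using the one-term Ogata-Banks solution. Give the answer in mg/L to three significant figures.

For a continuous step input, C/C₀ ≈ ½·erfc((x−vt)/(2√(Dt))).
vt = 0.22 × 2300 = 506 m and 2√(Dt) = 2√(0.18 × 2300) = 40.69 m.
Argument (x−vt)/(2√(Dt)) = (440 − 506)/40.69 = -1.622; ½·erfc(-1.622) = 0.9891.
C = 16 × 0.9891 = 15.8 mg/L.

15.8 mg/L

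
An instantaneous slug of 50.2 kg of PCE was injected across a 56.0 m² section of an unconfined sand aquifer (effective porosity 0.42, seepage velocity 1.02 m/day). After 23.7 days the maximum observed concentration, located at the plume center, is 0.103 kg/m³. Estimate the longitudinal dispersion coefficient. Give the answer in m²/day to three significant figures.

At the plume center C_max = M/(n_e·A·√(4πDt)), so D = M²/(4πt·(n_e·A·C_max)²).
n_e·A·C_max = 0.42 × 56.0 × 0.103 = 2.423 kg/m.
D = 50.2²/(4π × 23.7 × 2.423²) = 1.44 m²/day.

1.44 m²/day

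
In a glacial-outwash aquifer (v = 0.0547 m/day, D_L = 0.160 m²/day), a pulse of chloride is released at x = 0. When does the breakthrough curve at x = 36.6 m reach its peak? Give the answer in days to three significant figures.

For the 1D instantaneous-source solution, setting ∂C/∂t = 0 at fixed x gives v²t² + 2Dt − x² = 0, so t = (√(D² + v²x²) − D)/v².
√(D² + v²x²) = √(0.160² + 0.0547² × 36.6²) = 2.008; v² = 0.00299209.
t = (2.008 − 0.160)/0.00299209 = 618 days (vs. the pure-advection estimate x/v = 669 d).

618 days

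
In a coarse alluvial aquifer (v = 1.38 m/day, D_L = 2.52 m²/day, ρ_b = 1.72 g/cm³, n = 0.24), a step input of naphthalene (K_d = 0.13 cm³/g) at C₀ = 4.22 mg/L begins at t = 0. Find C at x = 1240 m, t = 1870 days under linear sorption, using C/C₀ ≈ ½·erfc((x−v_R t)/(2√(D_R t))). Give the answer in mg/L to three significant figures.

3.86 mg/L

Retardation factor R = 1 + ρ_b·K_d/n = 1 + 1.72 × 0.13/0.24 = 1.932.
Sorption retards both mechanisms: v_R = v/R = 0.7143 m/day, D_R = D/R = 1.304 m²/day.
v_R·t = 0.7143 × 1870 = 1335.741 m; 2√(D_R t) = 98.76 m; argument = (1240 − 1335.741)/98.76 = -0.9694.
C = C₀ × ½·erfc(-0.9694) = 4.22 × 0.9148 = 3.86 mg/L.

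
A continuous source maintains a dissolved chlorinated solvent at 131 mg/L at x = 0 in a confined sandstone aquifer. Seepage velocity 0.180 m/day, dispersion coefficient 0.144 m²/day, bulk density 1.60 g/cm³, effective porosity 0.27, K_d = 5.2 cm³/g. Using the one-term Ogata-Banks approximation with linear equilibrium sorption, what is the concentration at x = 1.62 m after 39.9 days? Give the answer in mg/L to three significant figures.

1.33 mg/L

Retardation factor R = 1 + ρ_b·K_d/n = 1 + 1.60 × 5.2/0.27 = 31.81.
Sorption retards both mechanisms: v_R = v/R = 0.005659 m/day, D_R = D/R = 0.004527 m²/day.
v_R·t = 0.005659 × 39.9 = 0.2257941 m; 2√(D_R t) = 0.8500 m; argument = (1.62 − 0.2257941)/0.8500 = 1.640.
C = C₀ × ½·erfc(1.640) = 131 × 0.01019 = 1.33 mg/L.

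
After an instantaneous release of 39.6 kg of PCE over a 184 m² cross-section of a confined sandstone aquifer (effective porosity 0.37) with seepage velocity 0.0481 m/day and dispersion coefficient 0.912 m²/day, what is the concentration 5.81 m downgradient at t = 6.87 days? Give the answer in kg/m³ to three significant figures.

For an instantaneous plane source, C(x,t) = M/(n_e·A·√(4πDt)) · exp(−(x−vt)²/(4Dt)), with n_e·A the pore (flow) area.
Plume center vt = 0.0481 × 6.87 = 0.330447 m, so the well at 5.81 m is 5.479553 m downgradient of the peak.
√(4πDt) = 8.873 m, giving peak height M/(n_e·A·√(4πDt)) = 39.6/(0.37 × 184 × 8.873) = 0.06555 kg/m³.
(x−vt)²/(4Dt) = (5.479553)²/(4 × 0.912 × 6.87) = 1.198; exp(−1.198) = 0.3018.
C = 0.06555 × 0.3018 = 0.0198 kg/m³.

0.0198 kg/m³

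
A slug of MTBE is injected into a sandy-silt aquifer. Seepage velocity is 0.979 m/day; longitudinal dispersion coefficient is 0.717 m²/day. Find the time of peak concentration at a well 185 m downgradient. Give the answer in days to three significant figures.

188 days

For the 1D instantaneous-source solution, setting ∂C/∂t = 0 at fixed x gives v²t² + 2Dt − x² = 0, so t = (√(D² + v²x²) − D)/v².
√(D² + v²x²) = √(0.717² + 0.979² × 185²) = 181.1; v² = 0.958441.
t = (181.1 − 0.717)/0.958441 = 188 days (vs. the pure-advection estimate x/v = 189 d).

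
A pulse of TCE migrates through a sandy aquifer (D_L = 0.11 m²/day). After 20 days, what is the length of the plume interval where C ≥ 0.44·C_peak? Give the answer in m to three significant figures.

5.38 m

The plume is Gaussian with σ = √(2Dt) = √(2 × 0.11 × 20) = 2.098 m.
C/C_peak = exp(−Δx²/(2σ²)) = 0.44 ⇒ Δx = σ·√(−2 ln 0.44) = 2.098 × 1.281 = 2.688 m.
Width = 2Δx = 5.38 m.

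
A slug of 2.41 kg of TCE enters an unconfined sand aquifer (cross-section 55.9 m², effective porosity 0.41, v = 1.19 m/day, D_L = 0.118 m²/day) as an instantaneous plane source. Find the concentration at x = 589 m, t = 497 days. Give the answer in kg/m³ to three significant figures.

0.00378 kg/m³

For an instantaneous plane source, C(x,t) = M/(n_e·A·√(4πDt)) · exp(−(x−vt)²/(4Dt)), with n_e·A the pore (flow) area.
Plume center vt = 1.19 × 497 = 591.43 m, so the well at 589 m is 2.43 m upgradient of the peak.
√(4πDt) = 27.15 m, giving peak height M/(n_e·A·√(4πDt)) = 2.41/(0.41 × 55.9 × 27.15) = 0.003873 kg/m³.
(x−vt)²/(4Dt) = (-2.43)²/(4 × 0.118 × 497) = 0.02517; exp(−0.02517) = 0.9751.
C = 0.003873 × 0.9751 = 0.00378 kg/m³.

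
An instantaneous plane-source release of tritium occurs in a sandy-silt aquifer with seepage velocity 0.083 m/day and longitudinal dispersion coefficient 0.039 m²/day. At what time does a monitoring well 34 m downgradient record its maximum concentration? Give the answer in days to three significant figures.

404 days

For the 1D instantaneous-source solution, setting ∂C/∂t = 0 at fixed x gives v²t² + 2Dt − x² = 0, so t = (√(D² + v²x²) − D)/v².
√(D² + v²x²) = √(0.039² + 0.083² × 34²) = 2.822; v² = 0.006889.
t = (2.822 − 0.039)/0.006889 = 404 days (vs. the pure-advection estimate x/v = 410 d).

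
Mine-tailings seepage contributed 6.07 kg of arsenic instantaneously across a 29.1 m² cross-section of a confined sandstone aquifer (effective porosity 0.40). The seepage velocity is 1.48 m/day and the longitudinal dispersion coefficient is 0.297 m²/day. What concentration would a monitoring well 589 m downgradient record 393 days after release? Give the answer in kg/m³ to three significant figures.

0.0121 kg/m³

For an instantaneous plane source, C(x,t) = M/(n_e·A·√(4πDt)) · exp(−(x−vt)²/(4Dt)), with n_e·A the pore (flow) area.
Plume center vt = 1.48 × 393 = 581.64 m, so the well at 589 m is 7.36 m downgradient of the peak.
√(4πDt) = 38.30 m, giving peak height M/(n_e·A·√(4πDt)) = 6.07/(0.40 × 29.1 × 38.30) = 0.01362 kg/m³.
(x−vt)²/(4Dt) = (7.36)²/(4 × 0.297 × 393) = 0.1160; exp(−0.1160) = 0.8905.
C = 0.01362 × 0.8905 = 0.0121 kg/m³.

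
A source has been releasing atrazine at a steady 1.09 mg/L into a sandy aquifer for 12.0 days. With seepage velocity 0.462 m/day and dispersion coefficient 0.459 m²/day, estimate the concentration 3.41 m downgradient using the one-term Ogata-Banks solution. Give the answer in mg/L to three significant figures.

For a continuous step input, C/C₀ ≈ ½·erfc((x−vt)/(2√(Dt))).
vt = 0.462 × 12.0 = 5.544 m and 2√(Dt) = 2√(0.459 × 12.0) = 4.694 m.
Argument (x−vt)/(2√(Dt)) = (3.41 − 5.544)/4.694 = -0.4546; ½·erfc(-0.4546) = 0.7399.
C = 1.09 × 0.7399 = 0.806 mg/L.

0.806 mg/L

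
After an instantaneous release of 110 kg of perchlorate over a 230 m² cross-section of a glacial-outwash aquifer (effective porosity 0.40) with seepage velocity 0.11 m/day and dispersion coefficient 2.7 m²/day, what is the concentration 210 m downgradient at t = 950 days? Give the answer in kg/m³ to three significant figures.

0.00225 kg/m³

For an instantaneous plane source, C(x,t) = M/(n_e·A·√(4πDt)) · exp(−(x−vt)²/(4Dt)), with n_e·A the pore (flow) area.
Plume center vt = 0.11 × 950 = 104.5 m, so the well at 210 m is 105.5 m downgradient of the peak.
√(4πDt) = 179.5 m, giving peak height M/(n_e·A·√(4πDt)) = 110/(0.40 × 230 × 179.5) = 0.006661 kg/m³.
(x−vt)²/(4Dt) = (105.5)²/(4 × 2.7 × 950) = 1.085; exp(−1.085) = 0.3379.
C = 0.006661 × 0.3379 = 0.00225 kg/m³.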